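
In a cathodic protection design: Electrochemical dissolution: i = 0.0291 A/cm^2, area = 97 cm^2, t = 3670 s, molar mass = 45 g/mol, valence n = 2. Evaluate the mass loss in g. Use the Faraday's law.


Apply Faraday's law: m = i*A*t*M / (n*F)
Total charge passed Q = i*A*t = 0.0291*97*3670 = 10359.309 C
m = Q*M/(n*F) = 10359.309*45/(2*96485) = 2.416 g

2.416 g


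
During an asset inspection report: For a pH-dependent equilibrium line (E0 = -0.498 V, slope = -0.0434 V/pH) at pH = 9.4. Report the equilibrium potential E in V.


Apply the Pourbaix line equation: E = E0 + slope*pH
E = -0.498 + (-0.0434)*9.4 = -0.498 + (-0.40796) = -0.90596 V
Rounded to 4 decimal places: E = -0.9060 V

-0.9060 V


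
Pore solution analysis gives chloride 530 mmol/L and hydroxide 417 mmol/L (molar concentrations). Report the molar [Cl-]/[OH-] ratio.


Threshold parameter = [Cl-] / [OH-] (molar basis; both in mmol/L, so units cancel)
Ratio = 530 / 417 = 1.27

1.27


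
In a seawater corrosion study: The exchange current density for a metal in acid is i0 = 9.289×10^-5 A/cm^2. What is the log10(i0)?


i0 = 9.289×10^-5 A/cm^2
log10(i0) = -4.032

-4.032


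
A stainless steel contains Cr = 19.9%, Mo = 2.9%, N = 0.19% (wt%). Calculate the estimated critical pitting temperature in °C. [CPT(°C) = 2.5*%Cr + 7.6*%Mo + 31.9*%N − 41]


Apply the ASTM G48 empirical CPT estimate: CPT(°C) = 2.5*%Cr + 7.6*%Mo + 31.9*%N − 41
2.5*19.9 = 49.75; 7.6*2.9 = 22.04; 31.9*0.19 = 6.061
CPT = 49.75 + 22.04 + 6.061 − 41 = 36.851 °C
Rounded to 0.1 °C: CPT ≈ 36.9 °C

36.9 °C


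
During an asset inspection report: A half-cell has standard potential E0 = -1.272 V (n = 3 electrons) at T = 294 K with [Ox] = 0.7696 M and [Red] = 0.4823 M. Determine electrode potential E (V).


Apply the Nernst equation: E = E0 + (RT/nF)*ln([Ox]/[Red])
Step 1: RT/nF = 8.314*294/(3*96485) = 0.00844455 V
Step 2: [Ox]/[Red] = 0.7696/0.4823 = 1.595687
Step 3: ln(1.595687) = 0.467304
Step 4: correction = 0.00844455 * 0.467304 = 0.004 V
E = -1.272 + 0.004 = -1.268 V

-1.268 V


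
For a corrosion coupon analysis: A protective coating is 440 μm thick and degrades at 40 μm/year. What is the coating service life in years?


Service life = thickness / degradation rate
Life = 440 / 40 = 11.0 years

11.0 years


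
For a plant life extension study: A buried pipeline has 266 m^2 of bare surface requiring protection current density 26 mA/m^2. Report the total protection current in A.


I = area * current density, then convert mA → A (÷1000)
I = 266 * 26 / 1000 = 6.92 A

6.92 A


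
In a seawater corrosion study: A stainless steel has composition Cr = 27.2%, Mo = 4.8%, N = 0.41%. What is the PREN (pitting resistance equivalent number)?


Apply the PREN formula: PREN = Cr + 3.3*Mo + 16*N
PREN = 27.2 + 3.3*4.8 + 16*0.41
PREN = 27.2 + 15.84 + 6.56 = 49.6

49.6


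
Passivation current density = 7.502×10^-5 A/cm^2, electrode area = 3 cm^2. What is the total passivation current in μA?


I = i_pass * A, then convert A → μA (×10^6)
I = 7.502×10^-5 * 3 * 10^6 = 225.06 μA

225.06 μA


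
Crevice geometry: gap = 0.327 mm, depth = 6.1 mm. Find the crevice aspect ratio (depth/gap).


Aspect ratio = depth / gap
Ratio = 6.1 / 0.327 = 18.7

18.7


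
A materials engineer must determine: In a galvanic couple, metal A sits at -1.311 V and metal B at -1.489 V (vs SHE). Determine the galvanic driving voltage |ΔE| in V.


Driving voltage is the absolute potential difference.
|ΔE| = |-1.311 − (-1.489)| = 0.178 V

0.178 V


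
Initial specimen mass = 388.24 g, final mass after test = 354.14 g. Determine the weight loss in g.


Weight loss = initial − final
WL = 388.24 − 354.14 = 34.1 g

34.1 g


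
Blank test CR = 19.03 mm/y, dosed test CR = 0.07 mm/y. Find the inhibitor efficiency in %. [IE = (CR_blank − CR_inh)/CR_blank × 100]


Apply the inhibitor-efficiency definition: IE = (CR_blank − CR_inh)/CR_blank × 100
IE = (19.03 − 0.07) / 19.03 × 100
IE = 18.96 / 19.03 × 100 = 99.6 %

99.6 %


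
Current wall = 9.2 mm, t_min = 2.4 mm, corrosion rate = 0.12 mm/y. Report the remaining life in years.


Apply the remaining-life relation: RL = (t_current − t_min) / CR
RL = (9.2 − 2.4) / 0.12 = 6.8 / 0.12 = 56.7 years

56.7 years


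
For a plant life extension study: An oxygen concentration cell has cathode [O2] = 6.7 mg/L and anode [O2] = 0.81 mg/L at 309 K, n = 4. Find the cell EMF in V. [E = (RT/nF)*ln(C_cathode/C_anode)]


Apply the Nernst concentration-cell relation: E = (RT/nF)*ln(C_cathode/C_anode)
RT/nF = 8.314*309/(4*96485) = 0.00665654 V
ln(6.7/0.81) = 2.11283
E = 0.00665654 * 2.11283 = 0.01406 V

0.01406 V


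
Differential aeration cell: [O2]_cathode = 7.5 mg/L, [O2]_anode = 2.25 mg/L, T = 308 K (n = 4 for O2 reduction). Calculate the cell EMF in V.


Apply the Nernst concentration-cell relation: E = (RT/nF)*ln(C_cathode/C_anode)
RT/nF = 8.314*308/(4*96485) = 0.006635 V
ln(7.5/2.25) = 1.20397
E = 0.006635 * 1.20397 = 0.00799 V

0.00799 V


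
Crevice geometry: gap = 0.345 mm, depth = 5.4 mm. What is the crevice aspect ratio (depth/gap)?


Aspect ratio = depth / gap
Ratio = 5.4 / 0.345 = 15.7

15.7


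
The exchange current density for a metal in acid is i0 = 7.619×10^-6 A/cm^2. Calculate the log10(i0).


i0 = 7.619×10^-6 A/cm^2
log10(i0) = -5.118

-5.118


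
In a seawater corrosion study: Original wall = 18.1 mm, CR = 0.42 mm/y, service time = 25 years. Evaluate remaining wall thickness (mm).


Remaining wall = original − CR × time
t = 18.1 − 0.42*25 = 18.1 − 10.5 = 7.6 mm

7.6 mm


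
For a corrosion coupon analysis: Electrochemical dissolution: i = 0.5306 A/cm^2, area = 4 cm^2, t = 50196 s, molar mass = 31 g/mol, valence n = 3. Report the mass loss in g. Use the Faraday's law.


Apply Faraday's law: m = i*A*t*M / (n*F)
Total charge passed Q = i*A*t = 0.5306*4*50196 = 106535.9904 C
m = Q*M/(n*F) = 106535.9904*31/(3*96485) = 11.41 g

11.41 g


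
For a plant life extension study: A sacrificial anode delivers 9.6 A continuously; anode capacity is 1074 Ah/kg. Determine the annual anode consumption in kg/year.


Annual consumption = current * hours per year / capacity
Rate = 9.6 * 8760 / 1074 = 78.3 kg/year

78.3 kg/year


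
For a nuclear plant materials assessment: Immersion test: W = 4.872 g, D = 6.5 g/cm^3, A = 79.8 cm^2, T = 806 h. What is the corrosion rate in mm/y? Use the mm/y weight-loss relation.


Apply the mm/y weight-loss relation: CR = 87600 * W / (D * A * T)
Numerator: 87600 * 4.872 = 426787.2
Denominator: 6.5 * 79.8 * 806 = 418072.2
CR = 426787.2 / 418072.2 = 1.02085 mm/y

1.02085 mm/y


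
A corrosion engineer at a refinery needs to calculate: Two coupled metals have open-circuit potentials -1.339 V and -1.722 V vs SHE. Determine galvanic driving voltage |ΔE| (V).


Driving voltage is the absolute potential difference.
|ΔE| = |-1.339 − (-1.722)| = 0.383 V

0.383 V


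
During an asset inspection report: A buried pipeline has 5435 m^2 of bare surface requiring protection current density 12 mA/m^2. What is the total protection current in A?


I = area * current density, then convert mA → A (÷1000)
I = 5435 * 12 / 1000 = 65.22 A

65.22 A


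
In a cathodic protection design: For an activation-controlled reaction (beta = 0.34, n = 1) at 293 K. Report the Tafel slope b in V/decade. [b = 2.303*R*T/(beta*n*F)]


Apply the Tafel slope relation: b = 2.303*R*T/(beta*n*F)
Numerator: 2.303 * 8.314 * 293 = 5610.11
Denominator: 0.34 * 1 * 96485 = 32804.9
b = 5610.11 / 32804.9 = 0.171 V/decade

0.171 V/decade


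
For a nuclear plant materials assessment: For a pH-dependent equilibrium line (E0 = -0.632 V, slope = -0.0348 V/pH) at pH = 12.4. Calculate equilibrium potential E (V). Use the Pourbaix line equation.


Apply the Pourbaix line equation: E = E0 + slope*pH
E = -0.632 + (-0.0348)*12.4 = -0.632 + (-0.43152) = -1.06352 V
Rounded to 3 decimal places: E = -1.064 V

-1.064 V


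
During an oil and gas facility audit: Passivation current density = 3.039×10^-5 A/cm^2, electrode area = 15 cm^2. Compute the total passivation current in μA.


I = i_pass * A, then convert A → μA (×10^6)
I = 3.039×10^-5 * 15 * 10^6 = 455.85 μA

455.85 μA


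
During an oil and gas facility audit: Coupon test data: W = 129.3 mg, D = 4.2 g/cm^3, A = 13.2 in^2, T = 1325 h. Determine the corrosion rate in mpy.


Apply the mpy weight-loss relation: CR = 534 * W / (D * A * T)
Numerator: 534 * 129.3 = 69046.2
Denominator: 4.2 * 13.2 * 1325 = 73458.0
CR = 69046.2 / 73458.0 = 0.94 mpy

0.94 mpy


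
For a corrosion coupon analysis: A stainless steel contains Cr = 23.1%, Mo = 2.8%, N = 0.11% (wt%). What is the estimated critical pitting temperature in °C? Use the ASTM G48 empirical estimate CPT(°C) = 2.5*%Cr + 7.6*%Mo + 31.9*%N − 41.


Apply the ASTM G48 empirical CPT estimate: CPT(°C) = 2.5*%Cr + 7.6*%Mo + 31.9*%N − 41
2.5*23.1 = 57.75; 7.6*2.8 = 21.28; 31.9*0.11 = 3.509
CPT = 57.75 + 21.28 + 3.509 − 41 = 41.539 °C
Rounded to 0.1 °C: CPT ≈ 41.5 °C

41.5 °C


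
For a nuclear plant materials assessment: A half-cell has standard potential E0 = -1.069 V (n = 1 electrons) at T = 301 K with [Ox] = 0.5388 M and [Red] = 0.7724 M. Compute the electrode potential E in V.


Apply the Nernst equation: E = E0 + (RT/nF)*ln([Ox]/[Red])
Step 1: RT/nF = 8.314*301/(1*96485) = 0.02593682 V
Step 2: [Ox]/[Red] = 0.5388/0.7724 = 0.697566
Step 3: ln(0.697566) = -0.360158
Step 4: correction = 0.02593682 * -0.360158 = -0.0093 V
E = -1.069 + -0.0093 = -1.0783 V

-1.0783 V


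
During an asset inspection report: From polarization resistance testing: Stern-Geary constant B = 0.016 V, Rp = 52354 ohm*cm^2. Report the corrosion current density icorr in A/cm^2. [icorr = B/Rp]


Apply the Stern-Geary relation: icorr = B / Rp
icorr = 0.016 / 52354 = 3.056×10^-7 A/cm^2

3.056×10^-7 A/cm^2


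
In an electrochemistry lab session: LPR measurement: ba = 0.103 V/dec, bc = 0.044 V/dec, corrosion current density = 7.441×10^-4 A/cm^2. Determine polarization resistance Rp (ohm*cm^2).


Apply the Stern-Geary equation: Rp = ba*bc / (2.303*icorr*(ba+bc))
ba*bc = 0.103*0.044 = 0.004532
ba+bc = 0.147; 2.303*icorr*(ba+bc) = 2.303*7.441×10^-4*0.147 = 2.5190836×10^-4
Rp = 0.004532 / 2.5190836×10^-4 = 17.99 ohm*cm^2

17.99 ohm*cm^2


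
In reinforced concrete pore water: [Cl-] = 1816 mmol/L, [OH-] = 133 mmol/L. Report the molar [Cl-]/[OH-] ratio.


Threshold parameter = [Cl-] / [OH-] (molar basis; both in mmol/L, so units cancel)
Ratio = 1816 / 133 = 13.65

13.65


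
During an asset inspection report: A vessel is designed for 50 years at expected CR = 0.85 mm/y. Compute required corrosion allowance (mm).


Corrosion allowance = CR × design life
CA = 0.85 * 50 = 42.5 mm

42.5 mm


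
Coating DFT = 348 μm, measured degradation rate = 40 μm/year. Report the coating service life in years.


Service life = thickness / degradation rate
Life = 348 / 40 = 8.7 years

8.7 years


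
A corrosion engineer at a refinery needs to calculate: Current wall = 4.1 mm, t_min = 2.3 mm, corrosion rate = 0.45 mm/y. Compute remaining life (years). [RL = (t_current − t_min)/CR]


Apply the remaining-life relation: RL = (t_current − t_min) / CR
RL = (4.1 − 2.3) / 0.45 = 1.8 / 0.45 = 4.0 years

4.0 years


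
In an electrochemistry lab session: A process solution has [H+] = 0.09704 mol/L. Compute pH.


pH = −log10[H+]
pH = −log10(0.09704) = 1.01

1.01


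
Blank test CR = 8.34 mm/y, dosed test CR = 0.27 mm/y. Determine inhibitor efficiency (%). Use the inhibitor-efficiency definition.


Apply the inhibitor-efficiency definition: IE = (CR_blank − CR_inh)/CR_blank × 100
IE = (8.34 − 0.27) / 8.34 × 100
IE = 8.07 / 8.34 × 100 = 96.8 %

96.8 %


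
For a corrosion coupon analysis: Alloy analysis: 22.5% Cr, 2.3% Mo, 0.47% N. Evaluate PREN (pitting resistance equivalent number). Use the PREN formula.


Apply the PREN formula: PREN = Cr + 3.3*Mo + 16*N
PREN = 22.5 + 3.3*2.3 + 16*0.47
PREN = 22.5 + 7.59 + 7.52 = 37.61

37.61


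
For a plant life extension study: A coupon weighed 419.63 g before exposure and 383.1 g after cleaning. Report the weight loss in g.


Weight loss = initial − final
WL = 419.63 − 383.1 = 36.53 g

36.53 g


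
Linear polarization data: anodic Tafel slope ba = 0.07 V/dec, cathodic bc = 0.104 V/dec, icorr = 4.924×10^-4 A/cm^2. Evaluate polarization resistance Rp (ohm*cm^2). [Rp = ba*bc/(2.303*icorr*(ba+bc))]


Apply the Stern-Geary equation: Rp = ba*bc / (2.303*icorr*(ba+bc))
ba*bc = 0.07*0.104 = 0.00728
ba+bc = 0.174; 2.303*icorr*(ba+bc) = 2.303*4.924×10^-4*0.174 = 1.9731551×10^-4
Rp = 0.00728 / 1.9731551×10^-4 = 36.9 ohm*cm^2

36.9 ohm*cm^2


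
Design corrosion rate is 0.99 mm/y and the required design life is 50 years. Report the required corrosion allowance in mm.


Corrosion allowance = CR × design life
CA = 0.99 * 50 = 49.5 mm

49.5 mm


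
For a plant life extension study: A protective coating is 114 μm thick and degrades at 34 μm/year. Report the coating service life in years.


Service life = thickness / degradation rate
Life = 114 / 34 = 3.4 years

3.4 years


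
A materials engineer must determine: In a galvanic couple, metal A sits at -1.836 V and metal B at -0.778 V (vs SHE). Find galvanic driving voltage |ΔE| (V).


Driving voltage is the absolute potential difference.
|ΔE| = |-1.836 − (-0.778)| = 1.058 V

1.058 V


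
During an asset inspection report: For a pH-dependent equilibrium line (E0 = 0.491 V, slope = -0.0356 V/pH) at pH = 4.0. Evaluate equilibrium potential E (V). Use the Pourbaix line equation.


Apply the Pourbaix line equation: E = E0 + slope*pH
E = 0.491 + (-0.0356)*4.0 = 0.491 + (-0.1424) = 0.3486 V
Rounded to 4 decimal places: E = 0.3486 V

0.3486 V


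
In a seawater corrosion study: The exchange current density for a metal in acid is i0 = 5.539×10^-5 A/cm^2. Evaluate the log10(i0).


i0 = 5.539×10^-5 A/cm^2
log10(i0) = -4.257

-4.257


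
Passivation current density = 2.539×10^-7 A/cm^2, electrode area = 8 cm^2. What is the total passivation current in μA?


I = i_pass * A, then convert A → μA (×10^6)
I = 2.539×10^-7 * 8 * 10^6 = 2.03 μA

2.03 μA


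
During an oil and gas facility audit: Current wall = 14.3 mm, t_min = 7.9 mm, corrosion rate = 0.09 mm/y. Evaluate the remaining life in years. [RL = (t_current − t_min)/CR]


Apply the remaining-life relation: RL = (t_current − t_min) / CR
RL = (14.3 − 7.9) / 0.09 = 6.4 / 0.09 = 71.1 years

71.1 years


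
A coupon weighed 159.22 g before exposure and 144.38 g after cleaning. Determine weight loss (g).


Weight loss = initial − final
WL = 159.22 − 144.38 = 14.84 g

14.84 g


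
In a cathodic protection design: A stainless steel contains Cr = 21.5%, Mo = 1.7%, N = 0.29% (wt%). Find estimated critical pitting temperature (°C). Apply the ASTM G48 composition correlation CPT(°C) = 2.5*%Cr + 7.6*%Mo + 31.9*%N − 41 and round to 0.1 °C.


Apply the ASTM G48 empirical CPT estimate: CPT(°C) = 2.5*%Cr + 7.6*%Mo + 31.9*%N − 41
2.5*21.5 = 53.75; 7.6*1.7 = 12.92; 31.9*0.29 = 9.251
CPT = 53.75 + 12.92 + 9.251 − 41 = 34.921 °C
Rounded to 0.1 °C: CPT ≈ 34.9 °C

34.9 °C


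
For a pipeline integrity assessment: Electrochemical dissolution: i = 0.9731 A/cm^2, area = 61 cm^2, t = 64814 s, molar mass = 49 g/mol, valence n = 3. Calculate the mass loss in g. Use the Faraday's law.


Apply Faraday's law: m = i*A*t*M / (n*F)
Total charge passed Q = i*A*t = 0.9731*61*64814 = 3847300.7074 C
m = Q*M/(n*F) = 3847300.7074*49/(3*96485) = 651.28512 g

651.28512 g


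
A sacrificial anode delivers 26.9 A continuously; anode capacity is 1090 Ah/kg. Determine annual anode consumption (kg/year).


Annual consumption = current * hours per year / capacity
Rate = 26.9 * 8760 / 1090 = 216.2 kg/year

216.2 kg/year


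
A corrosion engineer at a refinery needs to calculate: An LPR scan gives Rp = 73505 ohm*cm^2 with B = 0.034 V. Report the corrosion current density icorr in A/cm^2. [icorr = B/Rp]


Apply the Stern-Geary relation: icorr = B / Rp
icorr = 0.034 / 73505 = 4.626×10^-7 A/cm^2

4.626×10^-7 A/cm^2


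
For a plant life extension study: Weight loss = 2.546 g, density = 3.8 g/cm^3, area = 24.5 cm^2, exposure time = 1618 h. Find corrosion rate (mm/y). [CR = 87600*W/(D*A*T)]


Apply the mm/y weight-loss relation: CR = 87600 * W / (D * A * T)
Numerator: 87600 * 2.546 = 223029.6
Denominator: 3.8 * 24.5 * 1618 = 150635.8
CR = 223029.6 / 150635.8 = 1.480588 mm/y

1.480588 mm/y


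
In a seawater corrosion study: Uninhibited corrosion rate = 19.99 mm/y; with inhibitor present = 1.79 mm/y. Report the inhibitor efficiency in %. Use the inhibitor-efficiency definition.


Apply the inhibitor-efficiency definition: IE = (CR_blank − CR_inh)/CR_blank × 100
IE = (19.99 − 1.79) / 19.99 × 100
IE = 18.2 / 19.99 × 100 = 91.0 %

91.0 %


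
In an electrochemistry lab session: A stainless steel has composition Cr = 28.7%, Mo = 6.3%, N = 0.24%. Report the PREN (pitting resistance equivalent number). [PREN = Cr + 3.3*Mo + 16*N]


Apply the PREN formula: PREN = Cr + 3.3*Mo + 16*N
PREN = 28.7 + 3.3*6.3 + 16*0.24
PREN = 28.7 + 20.79 + 3.84 = 53.33

53.33


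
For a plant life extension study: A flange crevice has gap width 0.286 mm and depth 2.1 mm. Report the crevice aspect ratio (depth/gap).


Aspect ratio = depth / gap
Ratio = 2.1 / 0.286 = 7.3

7.3


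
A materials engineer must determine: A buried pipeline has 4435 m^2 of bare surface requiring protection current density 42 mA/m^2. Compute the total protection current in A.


I = area * current density, then convert mA → A (÷1000)
I = 4435 * 42 / 1000 = 186.27 A

186.27 A


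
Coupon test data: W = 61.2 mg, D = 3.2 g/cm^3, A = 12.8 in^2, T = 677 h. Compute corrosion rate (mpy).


Apply the mpy weight-loss relation: CR = 534 * W / (D * A * T)
Numerator: 534 * 61.2 = 32680.8
Denominator: 3.2 * 12.8 * 677 = 27729.92
CR = 32680.8 / 27729.92 = 1.17854 mpy

1.17854 mpy


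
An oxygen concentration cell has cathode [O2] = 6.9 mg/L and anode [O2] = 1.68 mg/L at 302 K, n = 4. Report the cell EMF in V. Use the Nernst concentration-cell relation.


Apply the Nernst concentration-cell relation: E = (RT/nF)*ln(C_cathode/C_anode)
RT/nF = 8.314*302/(4*96485) = 0.00650575 V
ln(6.9/1.68) = 1.41273
E = 0.00650575 * 1.41273 = 0.00919 V

0.00919 V


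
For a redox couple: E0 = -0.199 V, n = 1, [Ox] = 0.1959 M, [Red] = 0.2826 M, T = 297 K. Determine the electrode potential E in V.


Apply the Nernst equation: E = E0 + (RT/nF)*ln([Ox]/[Red])
Step 1: RT/nF = 8.314*297/(1*96485) = 0.02559214 V
Step 2: [Ox]/[Red] = 0.1959/0.2826 = 0.693206
Step 3: ln(0.693206) = -0.366428
Step 4: correction = 0.02559214 * -0.366428 = -0.0094 V
E = -0.199 + -0.0094 = -0.2084 V

-0.2084 V


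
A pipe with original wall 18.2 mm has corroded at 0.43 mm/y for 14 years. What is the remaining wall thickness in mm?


Remaining wall = original − CR × time
t = 18.2 − 0.43*14 = 18.2 − 6.02 = 12.18 mm

12.18 mm


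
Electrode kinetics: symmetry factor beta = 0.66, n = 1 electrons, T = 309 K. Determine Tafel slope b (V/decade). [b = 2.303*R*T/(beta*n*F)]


Apply the Tafel slope relation: b = 2.303*R*T/(beta*n*F)
Numerator: 2.303 * 8.314 * 309 = 5916.47
Denominator: 0.66 * 1 * 96485 = 63680.1
b = 5916.47 / 63680.1 = 0.093 V/decade

0.093 V/decade


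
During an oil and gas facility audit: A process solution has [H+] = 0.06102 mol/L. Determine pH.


pH = −log10[H+]
pH = −log10(0.06102) = 1.21

1.21


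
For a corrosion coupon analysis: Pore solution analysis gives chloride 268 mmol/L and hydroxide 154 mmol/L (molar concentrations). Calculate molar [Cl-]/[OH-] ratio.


Threshold parameter = [Cl-] / [OH-] (molar basis; both in mmol/L, so units cancel)
Ratio = 268 / 154 = 1.74

1.74


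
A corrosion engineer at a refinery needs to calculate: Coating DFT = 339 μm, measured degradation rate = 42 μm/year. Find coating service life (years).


Service life = thickness / degradation rate
Life = 339 / 42 = 8.1 years

8.1 years


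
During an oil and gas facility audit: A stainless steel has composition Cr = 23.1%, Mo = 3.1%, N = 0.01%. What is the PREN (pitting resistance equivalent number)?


Apply the PREN formula: PREN = Cr + 3.3*Mo + 16*N
PREN = 23.1 + 3.3*3.1 + 16*0.01
PREN = 23.1 + 10.23 + 0.16 = 33.49

33.49


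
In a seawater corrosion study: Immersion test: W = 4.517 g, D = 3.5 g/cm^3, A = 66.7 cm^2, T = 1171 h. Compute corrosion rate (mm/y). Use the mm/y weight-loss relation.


Apply the mm/y weight-loss relation: CR = 87600 * W / (D * A * T)
Numerator: 87600 * 4.517 = 395689.2
Denominator: 3.5 * 66.7 * 1171 = 273369.95
CR = 395689.2 / 273369.95 = 1.44745 mm/y

1.44745 mm/y


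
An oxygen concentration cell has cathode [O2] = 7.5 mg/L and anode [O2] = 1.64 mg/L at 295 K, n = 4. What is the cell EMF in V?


Apply the Nernst concentration-cell relation: E = (RT/nF)*ln(C_cathode/C_anode)
RT/nF = 8.314*295/(4*96485) = 0.00635495 V
ln(7.5/1.64) = 1.52021
E = 0.00635495 * 1.52021 = 0.00966 V

0.00966 V


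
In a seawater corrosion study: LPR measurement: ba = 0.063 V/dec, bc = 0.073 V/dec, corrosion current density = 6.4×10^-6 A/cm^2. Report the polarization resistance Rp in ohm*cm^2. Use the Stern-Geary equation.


Apply the Stern-Geary equation: Rp = ba*bc / (2.303*icorr*(ba+bc))
ba*bc = 0.063*0.073 = 0.004599
ba+bc = 0.136; 2.303*icorr*(ba+bc) = 2.303*6.4×10^-6*0.136 = 2.0045312×10^-6
Rp = 0.004599 / 2.0045312×10^-6 = 2294.3 ohm*cm^2

2294.3 ohm*cm^2


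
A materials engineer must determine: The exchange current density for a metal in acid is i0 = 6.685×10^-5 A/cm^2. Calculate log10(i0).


i0 = 6.685×10^-5 A/cm^2
log10(i0) = -4.175

-4.175


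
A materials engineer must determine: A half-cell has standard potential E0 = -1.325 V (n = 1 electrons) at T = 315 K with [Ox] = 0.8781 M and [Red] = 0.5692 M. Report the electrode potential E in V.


Apply the Nernst equation: E = E0 + (RT/nF)*ln([Ox]/[Red])
Step 1: RT/nF = 8.314*315/(1*96485) = 0.02714318 V
Step 2: [Ox]/[Red] = 0.8781/0.5692 = 1.542691
Step 3: ln(1.542691) = 0.433528
Step 4: correction = 0.02714318 * 0.433528 = 0.012 V
E = -1.325 + 0.012 = -1.313 V

-1.313 V


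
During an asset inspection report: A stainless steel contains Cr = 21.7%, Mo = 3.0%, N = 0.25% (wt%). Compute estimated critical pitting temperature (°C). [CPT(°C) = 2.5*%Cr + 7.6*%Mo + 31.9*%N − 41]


Apply the ASTM G48 empirical CPT estimate: CPT(°C) = 2.5*%Cr + 7.6*%Mo + 31.9*%N − 41
2.5*21.7 = 54.25; 7.6*3.0 = 22.8; 31.9*0.25 = 7.975
CPT = 54.25 + 22.8 + 7.975 − 41 = 44.025 °C
Rounded to 0.1 °C: CPT ≈ 44.0 °C

44.0 °C


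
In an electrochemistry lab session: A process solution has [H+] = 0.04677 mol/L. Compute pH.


pH = −log10[H+]
pH = −log10(0.04677) = 1.33

1.33


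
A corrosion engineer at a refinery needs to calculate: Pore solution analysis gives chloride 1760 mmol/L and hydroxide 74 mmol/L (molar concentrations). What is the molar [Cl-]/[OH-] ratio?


Threshold parameter = [Cl-] / [OH-] (molar basis; both in mmol/L, so units cancel)
Ratio = 1760 / 74 = 23.78

23.78


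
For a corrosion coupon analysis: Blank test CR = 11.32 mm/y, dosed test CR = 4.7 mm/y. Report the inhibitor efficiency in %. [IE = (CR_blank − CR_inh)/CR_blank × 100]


Apply the inhibitor-efficiency definition: IE = (CR_blank − CR_inh)/CR_blank × 100
IE = (11.32 − 4.7) / 11.32 × 100
IE = 6.62 / 11.32 × 100 = 58.5 %

58.5 %


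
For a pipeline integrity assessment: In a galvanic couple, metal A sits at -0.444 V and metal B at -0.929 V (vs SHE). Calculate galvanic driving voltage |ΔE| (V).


Driving voltage is the absolute potential difference.
|ΔE| = |-0.444 − (-0.929)| = 0.485 V

0.485 V


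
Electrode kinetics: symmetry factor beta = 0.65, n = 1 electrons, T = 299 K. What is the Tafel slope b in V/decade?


Apply the Tafel slope relation: b = 2.303*R*T/(beta*n*F)
Numerator: 2.303 * 8.314 * 299 = 5725.0
Denominator: 0.65 * 1 * 96485 = 62715.25
b = 5725.0 / 62715.25 = 0.091 V/decade

0.091 V/decade


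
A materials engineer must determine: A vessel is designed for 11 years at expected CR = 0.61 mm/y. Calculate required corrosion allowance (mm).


Corrosion allowance = CR × design life
CA = 0.61 * 11 = 6.71 mm

6.71 mm


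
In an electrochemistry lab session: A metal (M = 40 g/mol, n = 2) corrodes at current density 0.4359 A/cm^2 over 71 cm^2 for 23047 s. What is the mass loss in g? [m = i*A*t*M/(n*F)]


Apply Faraday's law: m = i*A*t*M / (n*F)
Total charge passed Q = i*A*t = 0.4359*71*23047 = 713279.2983 C
m = Q*M/(n*F) = 713279.2983*40/(2*96485) = 147.8529 g

147.8529 g


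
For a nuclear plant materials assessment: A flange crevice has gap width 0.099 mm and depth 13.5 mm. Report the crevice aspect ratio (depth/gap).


Aspect ratio = depth / gap
Ratio = 13.5 / 0.099 = 136.4

136.4


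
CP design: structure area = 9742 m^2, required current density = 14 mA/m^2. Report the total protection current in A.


I = area * current density, then convert mA → A (÷1000)
I = 9742 * 14 / 1000 = 136.39 A

136.39 A


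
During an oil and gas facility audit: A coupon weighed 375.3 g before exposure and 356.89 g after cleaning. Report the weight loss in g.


Weight loss = initial − final
WL = 375.3 − 356.89 = 18.41 g

18.41 g


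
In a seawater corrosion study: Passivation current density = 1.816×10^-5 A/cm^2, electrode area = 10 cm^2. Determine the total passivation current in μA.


I = i_pass * A, then convert A → μA (×10^6)
I = 1.816×10^-5 * 10 * 10^6 = 181.6 μA

181.6 μA


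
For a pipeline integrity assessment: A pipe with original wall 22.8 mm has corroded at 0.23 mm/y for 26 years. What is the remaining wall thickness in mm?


Remaining wall = original − CR × time
t = 22.8 − 0.23*26 = 22.8 − 5.98 = 16.82 mm

16.82 mm


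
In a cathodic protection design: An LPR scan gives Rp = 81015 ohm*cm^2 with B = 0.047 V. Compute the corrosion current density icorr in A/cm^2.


Apply the Stern-Geary relation: icorr = B / Rp
icorr = 0.047 / 81015 = 5.801×10^-7 A/cm^2

5.801×10^-7 A/cm^2


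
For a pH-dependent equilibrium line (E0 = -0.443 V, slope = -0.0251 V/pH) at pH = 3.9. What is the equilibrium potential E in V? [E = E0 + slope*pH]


Apply the Pourbaix line equation: E = E0 + slope*pH
E = -0.443 + (-0.0251)*3.9 = -0.443 + (-0.09789) = -0.54089 V
Rounded to 3 decimal places: E = -0.541 V

-0.541 V


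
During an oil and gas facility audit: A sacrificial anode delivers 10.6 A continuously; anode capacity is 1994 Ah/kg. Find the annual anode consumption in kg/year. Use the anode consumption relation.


Annual consumption = current * hours per year / capacity
Rate = 10.6 * 8760 / 1994 = 46.6 kg/year

46.6 kg/year


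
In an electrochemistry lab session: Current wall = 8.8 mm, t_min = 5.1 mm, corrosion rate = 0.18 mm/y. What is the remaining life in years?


Apply the remaining-life relation: RL = (t_current − t_min) / CR
RL = (8.8 − 5.1) / 0.18 = 3.7 / 0.18 = 20.6 years

20.6 years


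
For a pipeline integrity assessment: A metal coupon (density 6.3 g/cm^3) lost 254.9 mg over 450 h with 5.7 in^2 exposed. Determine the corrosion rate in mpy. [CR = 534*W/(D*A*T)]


Apply the mpy weight-loss relation: CR = 534 * W / (D * A * T)
Numerator: 534 * 254.9 = 136116.6
Denominator: 6.3 * 5.7 * 450 = 16159.5
CR = 136116.6 / 16159.5 = 8.423 mpy

8.423 mpy


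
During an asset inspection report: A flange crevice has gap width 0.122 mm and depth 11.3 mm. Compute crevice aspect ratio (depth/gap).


Aspect ratio = depth / gap
Ratio = 11.3 / 0.122 = 92.6

92.6


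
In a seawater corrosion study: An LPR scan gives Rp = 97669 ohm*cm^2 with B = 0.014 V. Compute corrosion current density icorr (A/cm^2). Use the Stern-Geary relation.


Apply the Stern-Geary relation: icorr = B / Rp
icorr = 0.014 / 97669 = 1.433×10^-7 A/cm^2

1.433×10^-7 A/cm^2


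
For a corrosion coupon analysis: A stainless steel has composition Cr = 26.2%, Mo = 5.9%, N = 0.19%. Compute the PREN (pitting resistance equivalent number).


Apply the PREN formula: PREN = Cr + 3.3*Mo + 16*N
PREN = 26.2 + 3.3*5.9 + 16*0.19
PREN = 26.2 + 19.47 + 3.04 = 48.71

48.71


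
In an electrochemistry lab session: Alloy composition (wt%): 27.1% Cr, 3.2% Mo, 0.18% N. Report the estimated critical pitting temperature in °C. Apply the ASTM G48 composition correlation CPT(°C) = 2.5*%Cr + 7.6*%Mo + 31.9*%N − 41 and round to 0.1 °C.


Apply the ASTM G48 empirical CPT estimate: CPT(°C) = 2.5*%Cr + 7.6*%Mo + 31.9*%N − 41
2.5*27.1 = 67.75; 7.6*3.2 = 24.32; 31.9*0.18 = 5.742
CPT = 67.75 + 24.32 + 5.742 − 41 = 56.812 °C
Rounded to 0.1 °C: CPT ≈ 56.8 °C

56.8 °C


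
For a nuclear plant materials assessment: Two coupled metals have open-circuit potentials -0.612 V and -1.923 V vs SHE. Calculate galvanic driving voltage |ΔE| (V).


Driving voltage is the absolute potential difference.
|ΔE| = |-0.612 − (-1.923)| = 1.311 V

1.311 V


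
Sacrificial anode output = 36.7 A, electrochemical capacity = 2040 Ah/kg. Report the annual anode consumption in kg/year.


Annual consumption = current * hours per year / capacity
Rate = 36.7 * 8760 / 2040 = 157.6 kg/year

157.6 kg/year


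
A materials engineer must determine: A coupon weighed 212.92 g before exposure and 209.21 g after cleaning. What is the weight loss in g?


Weight loss = initial − final
WL = 212.92 − 209.21 = 3.71 g

3.71 g


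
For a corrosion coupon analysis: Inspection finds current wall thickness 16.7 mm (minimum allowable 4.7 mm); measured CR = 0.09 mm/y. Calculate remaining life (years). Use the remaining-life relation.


Apply the remaining-life relation: RL = (t_current − t_min) / CR
RL = (16.7 − 4.7) / 0.09 = 12.0 / 0.09 = 133.3 years

133.3 years


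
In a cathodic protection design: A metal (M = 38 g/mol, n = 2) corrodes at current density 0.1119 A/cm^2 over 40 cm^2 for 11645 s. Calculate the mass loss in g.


Apply Faraday's law: m = i*A*t*M / (n*F)
Total charge passed Q = i*A*t = 0.1119*40*11645 = 52123.02 C
m = Q*M/(n*F) = 52123.02*38/(2*96485) = 10.26416 g

10.26416 g


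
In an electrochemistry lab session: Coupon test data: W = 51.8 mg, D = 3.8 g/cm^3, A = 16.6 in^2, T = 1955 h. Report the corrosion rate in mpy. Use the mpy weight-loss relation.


Apply the mpy weight-loss relation: CR = 534 * W / (D * A * T)
Numerator: 534 * 51.8 = 27661.2
Denominator: 3.8 * 16.6 * 1955 = 123321.4
CR = 27661.2 / 123321.4 = 0.2243 mpy

0.2243 mpy


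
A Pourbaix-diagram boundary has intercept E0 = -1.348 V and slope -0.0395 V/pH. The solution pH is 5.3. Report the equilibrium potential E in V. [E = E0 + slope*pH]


Apply the Pourbaix line equation: E = E0 + slope*pH
E = -1.348 + (-0.0395)*5.3 = -1.348 + (-0.20935) = -1.55735 V
Rounded to 3 decimal places: E = -1.557 V

-1.557 V


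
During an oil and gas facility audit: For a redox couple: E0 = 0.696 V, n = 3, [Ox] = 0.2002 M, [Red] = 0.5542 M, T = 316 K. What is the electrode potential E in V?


Apply the Nernst equation: E = E0 + (RT/nF)*ln([Ox]/[Red])
Step 1: RT/nF = 8.314*316/(3*96485) = 0.00907645 V
Step 2: [Ox]/[Red] = 0.2002/0.5542 = 0.361241
Step 3: ln(0.361241) = -1.01821
Step 4: correction = 0.00907645 * -1.01821 = -0.009 V
E = 0.696 + -0.009 = 0.687 V

0.687 V


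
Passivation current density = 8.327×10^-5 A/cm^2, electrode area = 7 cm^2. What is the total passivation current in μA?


I = i_pass * A, then convert A → μA (×10^6)
I = 8.327×10^-5 * 7 * 10^6 = 582.89 μA

582.89 μA


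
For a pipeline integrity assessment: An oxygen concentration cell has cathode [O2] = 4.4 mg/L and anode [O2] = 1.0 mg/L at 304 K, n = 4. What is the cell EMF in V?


Apply the Nernst concentration-cell relation: E = (RT/nF)*ln(C_cathode/C_anode)
RT/nF = 8.314*304/(4*96485) = 0.00654883 V
ln(4.4/1.0) = 1.4816
E = 0.00654883 * 1.4816 = 0.0097 V

0.0097 V


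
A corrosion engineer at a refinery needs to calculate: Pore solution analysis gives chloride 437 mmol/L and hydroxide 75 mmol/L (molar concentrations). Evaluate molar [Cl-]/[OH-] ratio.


Threshold parameter = [Cl-] / [OH-] (molar basis; both in mmol/L, so units cancel)
Ratio = 437 / 75 = 5.83

5.83


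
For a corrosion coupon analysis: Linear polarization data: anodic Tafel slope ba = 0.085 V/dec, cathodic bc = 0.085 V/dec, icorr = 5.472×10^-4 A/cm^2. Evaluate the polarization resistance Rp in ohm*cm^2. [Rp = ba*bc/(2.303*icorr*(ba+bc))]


Apply the Stern-Geary equation: Rp = ba*bc / (2.303*icorr*(ba+bc))
ba*bc = 0.085*0.085 = 0.007225
ba+bc = 0.17; 2.303*icorr*(ba+bc) = 2.303*5.472×10^-4*0.17 = 2.1423427×10^-4
Rp = 0.007225 / 2.1423427×10^-4 = 33.72 ohm*cm^2

33.72 ohm*cm^2


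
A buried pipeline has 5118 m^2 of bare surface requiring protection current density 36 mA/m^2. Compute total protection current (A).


I = area * current density, then convert mA → A (÷1000)
I = 5118 * 36 / 1000 = 184.25 A

184.25 A


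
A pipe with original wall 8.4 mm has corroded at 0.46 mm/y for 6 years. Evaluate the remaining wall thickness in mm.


Remaining wall = original − CR × time
t = 8.4 − 0.46*6 = 8.4 − 2.76 = 5.64 mm

5.64 mm


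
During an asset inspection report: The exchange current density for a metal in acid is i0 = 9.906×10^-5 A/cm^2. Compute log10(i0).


i0 = 9.906×10^-5 A/cm^2
log10(i0) = -4.004

-4.004


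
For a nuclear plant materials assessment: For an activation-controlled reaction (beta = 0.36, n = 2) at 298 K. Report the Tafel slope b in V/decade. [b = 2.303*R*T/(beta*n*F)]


Apply the Tafel slope relation: b = 2.303*R*T/(beta*n*F)
Numerator: 2.303 * 8.314 * 298 = 5705.85
Denominator: 0.36 * 2 * 96485 = 69469.2
b = 5705.85 / 69469.2 = 0.082 V/decade

0.082 V/decade


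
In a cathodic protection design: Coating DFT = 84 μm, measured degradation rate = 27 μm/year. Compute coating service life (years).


Service life = thickness / degradation rate
Life = 84 / 27 = 3.1 years

3.1 years


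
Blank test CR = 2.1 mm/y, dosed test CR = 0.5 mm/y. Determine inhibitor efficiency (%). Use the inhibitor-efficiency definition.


Apply the inhibitor-efficiency definition: IE = (CR_blank − CR_inh)/CR_blank × 100
IE = (2.1 − 0.5) / 2.1 × 100
IE = 1.6 / 2.1 × 100 = 76.2 %

76.2 %


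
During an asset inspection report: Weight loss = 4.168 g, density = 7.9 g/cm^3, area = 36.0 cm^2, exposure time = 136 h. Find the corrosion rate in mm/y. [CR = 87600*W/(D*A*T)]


Apply the mm/y weight-loss relation: CR = 87600 * W / (D * A * T)
Numerator: 87600 * 4.168 = 365116.8
Denominator: 7.9 * 36.0 * 136 = 38678.4
CR = 365116.8 / 38678.4 = 9.43981 mm/y

9.43981 mm/y


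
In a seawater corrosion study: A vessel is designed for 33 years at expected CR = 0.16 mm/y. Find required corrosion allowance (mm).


Corrosion allowance = CR × design life
CA = 0.16 * 33 = 5.28 mm

5.28 mm


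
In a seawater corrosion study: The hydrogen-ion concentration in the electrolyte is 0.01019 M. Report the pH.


pH = −log10[H+]
pH = −log10(0.01019) = 1.99

1.99


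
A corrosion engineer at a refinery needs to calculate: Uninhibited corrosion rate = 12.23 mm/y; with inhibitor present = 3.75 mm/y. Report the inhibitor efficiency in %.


Apply the inhibitor-efficiency definition: IE = (CR_blank − CR_inh)/CR_blank × 100
IE = (12.23 − 3.75) / 12.23 × 100
IE = 8.48 / 12.23 × 100 = 69.3 %

69.3 %


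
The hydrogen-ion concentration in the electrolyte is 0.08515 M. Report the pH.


pH = −log10[H+]
pH = −log10(0.08515) = 1.07

1.07


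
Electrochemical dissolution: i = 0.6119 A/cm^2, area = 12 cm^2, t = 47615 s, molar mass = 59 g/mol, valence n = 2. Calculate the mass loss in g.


Apply Faraday's law: m = i*A*t*M / (n*F)
Total charge passed Q = i*A*t = 0.6119*12*47615 = 349627.422 C
m = Q*M/(n*F) = 349627.422*59/(2*96485) = 106.898 g

106.898 g


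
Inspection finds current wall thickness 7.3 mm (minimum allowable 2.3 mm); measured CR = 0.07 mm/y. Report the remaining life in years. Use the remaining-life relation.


Apply the remaining-life relation: RL = (t_current − t_min) / CR
RL = (7.3 − 2.3) / 0.07 = 5.0 / 0.07 = 71.4 years

71.4 years


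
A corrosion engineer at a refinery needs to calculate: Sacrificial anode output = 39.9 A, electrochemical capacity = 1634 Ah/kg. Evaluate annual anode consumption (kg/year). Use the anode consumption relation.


Annual consumption = current * hours per year / capacity
Rate = 39.9 * 8760 / 1634 = 213.9 kg/year

213.9 kg/year


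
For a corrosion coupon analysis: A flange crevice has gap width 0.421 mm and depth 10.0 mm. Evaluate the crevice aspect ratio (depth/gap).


Aspect ratio = depth / gap
Ratio = 10.0 / 0.421 = 23.8

23.8


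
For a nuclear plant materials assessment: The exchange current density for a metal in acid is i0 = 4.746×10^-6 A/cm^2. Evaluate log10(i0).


i0 = 4.746×10^-6 A/cm^2
log10(i0) = -5.324

-5.324


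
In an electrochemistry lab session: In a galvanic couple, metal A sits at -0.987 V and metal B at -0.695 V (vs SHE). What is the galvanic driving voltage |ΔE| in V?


Driving voltage is the absolute potential difference.
|ΔE| = |-0.987 − (-0.695)| = 0.292 V

0.292 V


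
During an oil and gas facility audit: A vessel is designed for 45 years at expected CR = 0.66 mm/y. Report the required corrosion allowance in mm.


Corrosion allowance = CR × design life
CA = 0.66 * 45 = 29.7 mm

29.7 mm


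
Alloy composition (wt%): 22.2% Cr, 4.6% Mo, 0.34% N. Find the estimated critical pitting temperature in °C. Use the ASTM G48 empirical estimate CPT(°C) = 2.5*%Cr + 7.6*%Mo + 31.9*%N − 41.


Apply the ASTM G48 empirical CPT estimate: CPT(°C) = 2.5*%Cr + 7.6*%Mo + 31.9*%N − 41
2.5*22.2 = 55.5; 7.6*4.6 = 34.96; 31.9*0.34 = 10.846
CPT = 55.5 + 34.96 + 10.846 − 41 = 60.306 °C
Rounded to 0.1 °C: CPT ≈ 60.3 °C

60.3 °C


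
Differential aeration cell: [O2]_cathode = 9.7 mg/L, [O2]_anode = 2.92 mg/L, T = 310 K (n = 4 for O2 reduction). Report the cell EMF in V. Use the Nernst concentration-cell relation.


Apply the Nernst concentration-cell relation: E = (RT/nF)*ln(C_cathode/C_anode)
RT/nF = 8.314*310/(4*96485) = 0.00667808 V
ln(9.7/2.92) = 1.20054
E = 0.00667808 * 1.20054 = 0.00802 V

0.00802 V


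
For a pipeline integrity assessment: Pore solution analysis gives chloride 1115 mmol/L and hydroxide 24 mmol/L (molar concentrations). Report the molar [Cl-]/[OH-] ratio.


Threshold parameter = [Cl-] / [OH-] (molar basis; both in mmol/L, so units cancel)
Ratio = 1115 / 24 = 46.46

46.46


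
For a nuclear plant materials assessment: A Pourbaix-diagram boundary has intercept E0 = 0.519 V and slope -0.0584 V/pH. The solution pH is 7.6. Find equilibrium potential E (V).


Apply the Pourbaix line equation: E = E0 + slope*pH
E = 0.519 + (-0.0584)*7.6 = 0.519 + (-0.44384) = 0.07516 V
Rounded to 4 decimal places: E = 0.0752 V

0.0752 V


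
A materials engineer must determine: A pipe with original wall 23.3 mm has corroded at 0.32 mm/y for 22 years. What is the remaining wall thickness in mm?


Remaining wall = original − CR × time
t = 23.3 − 0.32*22 = 23.3 − 7.04 = 16.26 mm

16.26 mm


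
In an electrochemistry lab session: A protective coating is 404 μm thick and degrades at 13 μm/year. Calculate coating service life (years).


Service life = thickness / degradation rate
Life = 404 / 13 = 31.1 years

31.1 years


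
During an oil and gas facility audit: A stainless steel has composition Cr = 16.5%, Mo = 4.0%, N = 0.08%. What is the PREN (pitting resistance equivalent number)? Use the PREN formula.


Apply the PREN formula: PREN = Cr + 3.3*Mo + 16*N
PREN = 16.5 + 3.3*4.0 + 16*0.08
PREN = 16.5 + 13.2 + 1.28 = 30.98

30.98
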